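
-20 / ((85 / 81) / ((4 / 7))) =-10.89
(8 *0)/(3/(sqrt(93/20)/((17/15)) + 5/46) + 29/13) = 0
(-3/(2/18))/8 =-27/8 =-3.38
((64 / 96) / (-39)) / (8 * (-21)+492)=-1 / 18954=-0.00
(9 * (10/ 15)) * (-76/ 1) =-456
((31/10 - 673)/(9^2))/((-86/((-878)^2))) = 430345993/5805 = 74133.68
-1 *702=-702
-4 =-4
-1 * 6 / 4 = -3 / 2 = -1.50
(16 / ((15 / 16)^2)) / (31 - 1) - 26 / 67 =49466 / 226125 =0.22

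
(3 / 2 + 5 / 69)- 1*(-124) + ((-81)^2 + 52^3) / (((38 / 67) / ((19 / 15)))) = 328803.01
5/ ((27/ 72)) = 40/ 3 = 13.33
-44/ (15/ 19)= -836/ 15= -55.73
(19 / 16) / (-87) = -19 / 1392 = -0.01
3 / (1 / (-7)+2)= 21 / 13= 1.62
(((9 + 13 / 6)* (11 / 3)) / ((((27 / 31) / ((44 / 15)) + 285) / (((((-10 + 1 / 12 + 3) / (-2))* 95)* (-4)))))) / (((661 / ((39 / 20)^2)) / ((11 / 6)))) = -736771723831 / 370403776800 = -1.99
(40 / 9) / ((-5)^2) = 8 / 45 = 0.18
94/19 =4.95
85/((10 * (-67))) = -17/134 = -0.13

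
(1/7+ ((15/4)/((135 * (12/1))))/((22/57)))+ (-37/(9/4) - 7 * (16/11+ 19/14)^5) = -23133764541785/18560805648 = -1246.38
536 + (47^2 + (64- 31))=2778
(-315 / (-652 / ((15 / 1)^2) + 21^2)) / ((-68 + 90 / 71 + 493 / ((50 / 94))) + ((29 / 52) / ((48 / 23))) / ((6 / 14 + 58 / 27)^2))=-8274684108600000 / 9898956953319154673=-0.00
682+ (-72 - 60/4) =595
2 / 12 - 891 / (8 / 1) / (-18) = 305 / 48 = 6.35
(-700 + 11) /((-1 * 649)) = 689 /649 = 1.06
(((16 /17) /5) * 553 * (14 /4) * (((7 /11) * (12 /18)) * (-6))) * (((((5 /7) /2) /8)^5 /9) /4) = -49375 /10809114624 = -0.00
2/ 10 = 0.20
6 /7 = 0.86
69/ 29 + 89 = 2650/ 29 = 91.38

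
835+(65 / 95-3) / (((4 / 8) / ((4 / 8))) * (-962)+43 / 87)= 835.00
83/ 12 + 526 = 6395/ 12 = 532.92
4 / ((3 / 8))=32 / 3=10.67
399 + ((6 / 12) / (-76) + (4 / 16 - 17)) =58101 / 152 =382.24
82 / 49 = 1.67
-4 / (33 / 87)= -116 / 11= -10.55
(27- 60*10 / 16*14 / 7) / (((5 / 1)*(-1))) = 48 / 5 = 9.60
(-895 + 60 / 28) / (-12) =3125 / 42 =74.40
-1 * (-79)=79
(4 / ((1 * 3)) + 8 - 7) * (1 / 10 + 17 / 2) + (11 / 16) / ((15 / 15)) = 4981 / 240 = 20.75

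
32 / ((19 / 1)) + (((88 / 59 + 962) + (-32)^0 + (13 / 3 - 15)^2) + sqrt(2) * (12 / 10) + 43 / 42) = 6 * sqrt(2) / 5 + 152683723 / 141246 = 1082.67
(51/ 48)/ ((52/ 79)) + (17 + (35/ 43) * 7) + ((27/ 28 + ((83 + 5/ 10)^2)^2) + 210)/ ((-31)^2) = 12179971865287/ 240665152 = 50609.62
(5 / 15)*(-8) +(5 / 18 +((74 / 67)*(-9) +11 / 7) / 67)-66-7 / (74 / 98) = -1627843033 / 20927718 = -77.78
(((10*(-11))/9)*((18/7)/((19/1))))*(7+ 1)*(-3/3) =1760/133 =13.23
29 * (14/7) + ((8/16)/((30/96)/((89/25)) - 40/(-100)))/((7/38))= 1545318/24311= 63.56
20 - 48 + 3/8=-221/8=-27.62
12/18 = 2/3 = 0.67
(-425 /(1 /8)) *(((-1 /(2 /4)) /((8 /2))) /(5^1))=340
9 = 9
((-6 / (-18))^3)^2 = 0.00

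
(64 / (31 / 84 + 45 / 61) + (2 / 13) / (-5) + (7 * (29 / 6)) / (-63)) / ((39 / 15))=1139753057 / 51753546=22.02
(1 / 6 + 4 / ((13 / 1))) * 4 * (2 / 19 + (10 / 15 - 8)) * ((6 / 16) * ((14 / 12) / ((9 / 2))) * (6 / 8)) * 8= -53354 / 6669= -8.00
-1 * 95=-95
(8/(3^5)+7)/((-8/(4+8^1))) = -1709/162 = -10.55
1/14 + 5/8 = 39/56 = 0.70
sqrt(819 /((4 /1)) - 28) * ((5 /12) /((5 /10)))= 5 * sqrt(707) /12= 11.08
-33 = -33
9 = 9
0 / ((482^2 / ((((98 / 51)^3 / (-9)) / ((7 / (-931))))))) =0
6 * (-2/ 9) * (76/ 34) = -152/ 51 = -2.98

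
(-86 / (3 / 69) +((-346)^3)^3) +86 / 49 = -3482418563042216540173380 / 49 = -71069766592698296738232.25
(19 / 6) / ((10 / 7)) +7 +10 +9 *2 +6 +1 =2653 / 60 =44.22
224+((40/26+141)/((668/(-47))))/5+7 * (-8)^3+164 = -138857411/43420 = -3198.01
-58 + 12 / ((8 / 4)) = -52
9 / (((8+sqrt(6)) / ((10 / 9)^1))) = 40 / 29 - 5* sqrt(6) / 29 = 0.96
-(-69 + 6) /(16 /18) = 567 /8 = 70.88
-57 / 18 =-19 / 6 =-3.17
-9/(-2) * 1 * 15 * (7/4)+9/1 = 1017/8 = 127.12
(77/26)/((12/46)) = 1771/156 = 11.35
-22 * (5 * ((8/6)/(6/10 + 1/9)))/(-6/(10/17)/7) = 9625/68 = 141.54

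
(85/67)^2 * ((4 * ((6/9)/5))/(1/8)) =92480/13467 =6.87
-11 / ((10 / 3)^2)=-99 / 100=-0.99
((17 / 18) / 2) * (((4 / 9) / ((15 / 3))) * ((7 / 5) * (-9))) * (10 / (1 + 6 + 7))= -17 / 45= -0.38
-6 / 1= -6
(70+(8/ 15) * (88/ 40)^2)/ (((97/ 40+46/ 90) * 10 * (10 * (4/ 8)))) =0.49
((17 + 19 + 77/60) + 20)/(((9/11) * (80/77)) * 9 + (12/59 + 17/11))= 171757201/28182900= 6.09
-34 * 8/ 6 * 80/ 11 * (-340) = 3699200/ 33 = 112096.97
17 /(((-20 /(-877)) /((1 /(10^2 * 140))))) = 14909 /280000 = 0.05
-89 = -89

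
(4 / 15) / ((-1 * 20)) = -1 / 75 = -0.01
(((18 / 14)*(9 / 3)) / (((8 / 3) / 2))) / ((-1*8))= -81 / 224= -0.36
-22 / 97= -0.23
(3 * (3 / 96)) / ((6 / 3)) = 3 / 64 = 0.05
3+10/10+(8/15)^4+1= 257221/50625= 5.08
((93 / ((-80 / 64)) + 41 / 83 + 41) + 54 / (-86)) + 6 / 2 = -544878 / 17845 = -30.53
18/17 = 1.06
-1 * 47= -47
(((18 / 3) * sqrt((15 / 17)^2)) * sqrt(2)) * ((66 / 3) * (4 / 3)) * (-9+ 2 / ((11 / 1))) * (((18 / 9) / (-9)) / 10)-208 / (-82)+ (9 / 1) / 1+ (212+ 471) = 1552 * sqrt(2) / 51+ 28476 / 41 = 737.57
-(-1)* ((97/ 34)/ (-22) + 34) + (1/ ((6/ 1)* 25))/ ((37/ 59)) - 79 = -93653609/ 2075700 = -45.12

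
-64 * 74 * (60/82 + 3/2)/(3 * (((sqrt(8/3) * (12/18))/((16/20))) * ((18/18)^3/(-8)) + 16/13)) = -25959038976/8895319-1464702720 * sqrt(6)/8895319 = -3321.61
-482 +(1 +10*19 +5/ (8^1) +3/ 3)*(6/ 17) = -28153/ 68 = -414.01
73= 73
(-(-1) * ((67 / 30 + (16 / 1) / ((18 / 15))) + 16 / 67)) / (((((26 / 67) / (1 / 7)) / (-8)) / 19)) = -1207222 / 1365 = -884.41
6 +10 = 16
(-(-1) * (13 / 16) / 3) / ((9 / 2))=13 / 216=0.06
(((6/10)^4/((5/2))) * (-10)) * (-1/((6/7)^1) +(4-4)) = 0.60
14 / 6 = 7 / 3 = 2.33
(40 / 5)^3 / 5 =512 / 5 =102.40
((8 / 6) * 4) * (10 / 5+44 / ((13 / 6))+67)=6192 / 13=476.31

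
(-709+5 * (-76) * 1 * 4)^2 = 4968441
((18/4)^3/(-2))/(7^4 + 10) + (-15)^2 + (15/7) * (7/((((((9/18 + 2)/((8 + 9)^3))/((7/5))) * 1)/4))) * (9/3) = 95563433907/192880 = 495455.38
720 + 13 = 733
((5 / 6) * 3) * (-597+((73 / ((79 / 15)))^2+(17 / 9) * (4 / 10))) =-56748073 / 56169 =-1010.31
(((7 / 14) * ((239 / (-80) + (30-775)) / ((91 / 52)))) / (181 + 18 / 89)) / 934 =-5325671 / 4217533040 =-0.00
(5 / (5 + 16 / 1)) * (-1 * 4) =-20 / 21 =-0.95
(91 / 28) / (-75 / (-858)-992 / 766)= -2.69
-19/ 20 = -0.95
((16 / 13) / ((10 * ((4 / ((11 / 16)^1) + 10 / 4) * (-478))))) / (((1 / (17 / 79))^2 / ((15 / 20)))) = -6358 / 5914190035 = -0.00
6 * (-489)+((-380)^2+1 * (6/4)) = 282935/2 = 141467.50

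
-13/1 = -13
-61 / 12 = -5.08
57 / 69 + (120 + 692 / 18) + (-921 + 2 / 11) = -1734044 / 2277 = -761.55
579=579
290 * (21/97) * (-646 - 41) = -4183830/97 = -43132.27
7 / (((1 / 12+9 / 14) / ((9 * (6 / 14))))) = 37.18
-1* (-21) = 21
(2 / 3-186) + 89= -289 / 3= -96.33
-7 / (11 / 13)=-91 / 11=-8.27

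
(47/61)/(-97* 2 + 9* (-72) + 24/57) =-0.00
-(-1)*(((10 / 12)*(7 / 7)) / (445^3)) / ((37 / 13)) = 13 / 3912577950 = 0.00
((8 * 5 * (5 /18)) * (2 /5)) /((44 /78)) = 260 /33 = 7.88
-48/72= -2/3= -0.67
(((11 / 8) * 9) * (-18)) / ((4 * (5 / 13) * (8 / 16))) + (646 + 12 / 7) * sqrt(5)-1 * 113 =1045.76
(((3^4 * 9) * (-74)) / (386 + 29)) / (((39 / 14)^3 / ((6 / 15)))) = -10965024 / 4558775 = -2.41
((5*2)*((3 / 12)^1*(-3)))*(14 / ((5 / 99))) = -2079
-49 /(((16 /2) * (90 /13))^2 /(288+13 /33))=-78810277 /17107200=-4.61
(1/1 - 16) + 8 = -7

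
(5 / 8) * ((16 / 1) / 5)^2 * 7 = 224 / 5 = 44.80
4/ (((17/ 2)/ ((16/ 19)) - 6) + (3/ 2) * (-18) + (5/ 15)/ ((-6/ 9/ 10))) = -128/ 893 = -0.14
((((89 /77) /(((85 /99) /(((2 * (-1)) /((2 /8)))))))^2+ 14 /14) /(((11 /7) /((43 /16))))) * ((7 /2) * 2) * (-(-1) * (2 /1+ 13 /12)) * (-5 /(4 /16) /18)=-65893633999 /13733280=-4798.10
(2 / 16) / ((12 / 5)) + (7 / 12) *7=397 / 96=4.14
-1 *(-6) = 6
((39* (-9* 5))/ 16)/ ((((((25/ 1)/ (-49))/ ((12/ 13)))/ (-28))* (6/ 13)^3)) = -2260713/ 40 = -56517.82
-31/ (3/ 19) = -589/ 3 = -196.33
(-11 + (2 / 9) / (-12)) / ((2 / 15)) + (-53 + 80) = -2003 / 36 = -55.64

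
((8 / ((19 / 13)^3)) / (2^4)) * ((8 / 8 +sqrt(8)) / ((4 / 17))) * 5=186745 / 54872 +186745 * sqrt(2) / 27436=13.03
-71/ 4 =-17.75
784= 784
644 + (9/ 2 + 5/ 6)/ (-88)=21250/ 33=643.94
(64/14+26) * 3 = 642/7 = 91.71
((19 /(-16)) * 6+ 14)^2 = 3025 /64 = 47.27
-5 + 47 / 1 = 42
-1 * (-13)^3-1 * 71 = 2126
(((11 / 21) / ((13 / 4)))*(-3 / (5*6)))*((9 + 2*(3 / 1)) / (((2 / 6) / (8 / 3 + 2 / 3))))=-220 / 91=-2.42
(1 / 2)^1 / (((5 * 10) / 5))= 1 / 20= 0.05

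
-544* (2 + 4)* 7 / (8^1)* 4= -11424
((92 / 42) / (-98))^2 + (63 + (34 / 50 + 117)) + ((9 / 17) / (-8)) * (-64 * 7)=94648962974 / 450007425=210.33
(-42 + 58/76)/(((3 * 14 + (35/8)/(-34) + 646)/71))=-15130952/3554919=-4.26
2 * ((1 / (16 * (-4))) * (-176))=5.50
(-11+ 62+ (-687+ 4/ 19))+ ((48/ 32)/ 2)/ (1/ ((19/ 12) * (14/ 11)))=-1060513/ 1672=-634.28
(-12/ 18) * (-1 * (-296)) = -592/ 3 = -197.33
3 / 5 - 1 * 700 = -3497 / 5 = -699.40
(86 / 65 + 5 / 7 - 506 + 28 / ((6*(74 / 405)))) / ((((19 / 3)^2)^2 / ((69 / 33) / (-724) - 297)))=88.32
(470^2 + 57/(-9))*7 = 1546255.67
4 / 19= 0.21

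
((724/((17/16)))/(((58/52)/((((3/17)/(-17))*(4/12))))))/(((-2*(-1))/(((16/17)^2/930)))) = -19275776/19146771645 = -0.00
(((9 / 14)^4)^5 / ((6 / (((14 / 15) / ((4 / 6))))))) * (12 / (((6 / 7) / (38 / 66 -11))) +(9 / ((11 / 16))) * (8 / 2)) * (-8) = 0.03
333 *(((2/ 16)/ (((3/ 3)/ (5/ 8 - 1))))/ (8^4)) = -0.00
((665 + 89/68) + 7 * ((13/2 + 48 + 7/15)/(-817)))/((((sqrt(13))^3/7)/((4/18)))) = 3884085331 * sqrt(13)/633755070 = 22.10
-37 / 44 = -0.84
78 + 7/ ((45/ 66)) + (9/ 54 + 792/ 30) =689/ 6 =114.83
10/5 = 2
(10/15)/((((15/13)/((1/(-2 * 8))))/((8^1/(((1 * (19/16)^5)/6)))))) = -27262976/37141485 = -0.73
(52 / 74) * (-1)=-26 / 37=-0.70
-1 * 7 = -7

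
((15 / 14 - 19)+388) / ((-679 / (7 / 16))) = -5181 / 21728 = -0.24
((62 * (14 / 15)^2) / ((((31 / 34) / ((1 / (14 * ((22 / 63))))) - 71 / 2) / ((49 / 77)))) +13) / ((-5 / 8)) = -35504856 / 1865875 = -19.03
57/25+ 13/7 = 724/175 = 4.14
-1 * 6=-6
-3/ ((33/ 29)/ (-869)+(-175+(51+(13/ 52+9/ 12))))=2291/ 93932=0.02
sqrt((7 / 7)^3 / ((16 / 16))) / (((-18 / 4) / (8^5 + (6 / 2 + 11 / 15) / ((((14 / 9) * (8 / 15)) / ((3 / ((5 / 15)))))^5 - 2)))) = -173514244696026814024 / 23829912835208631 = -7281.36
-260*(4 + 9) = -3380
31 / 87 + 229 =19954 / 87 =229.36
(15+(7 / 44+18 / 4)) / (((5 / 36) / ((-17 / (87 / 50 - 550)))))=1323450 / 301543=4.39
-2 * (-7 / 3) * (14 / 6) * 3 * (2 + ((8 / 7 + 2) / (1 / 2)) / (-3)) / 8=-7 / 18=-0.39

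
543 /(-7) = -543 /7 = -77.57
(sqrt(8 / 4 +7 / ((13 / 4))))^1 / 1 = 3 * sqrt(78) / 13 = 2.04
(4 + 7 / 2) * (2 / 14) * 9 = 135 / 14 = 9.64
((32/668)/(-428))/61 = -2/1090009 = -0.00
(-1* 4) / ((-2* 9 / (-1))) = -2 / 9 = -0.22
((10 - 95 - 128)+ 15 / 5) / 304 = -105 / 152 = -0.69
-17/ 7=-2.43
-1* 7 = -7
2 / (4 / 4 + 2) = 2 / 3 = 0.67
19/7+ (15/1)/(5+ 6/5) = 1114/217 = 5.13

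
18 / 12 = 3 / 2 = 1.50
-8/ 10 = -4/ 5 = -0.80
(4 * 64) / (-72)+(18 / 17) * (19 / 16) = -2813 / 1224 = -2.30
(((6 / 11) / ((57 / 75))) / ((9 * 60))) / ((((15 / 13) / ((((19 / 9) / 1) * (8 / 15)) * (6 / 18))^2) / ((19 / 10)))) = 75088 / 243577125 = 0.00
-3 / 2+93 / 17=3.97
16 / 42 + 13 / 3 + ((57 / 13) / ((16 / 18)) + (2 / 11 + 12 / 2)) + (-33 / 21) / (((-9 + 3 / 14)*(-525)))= 1169308157 / 73873800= 15.83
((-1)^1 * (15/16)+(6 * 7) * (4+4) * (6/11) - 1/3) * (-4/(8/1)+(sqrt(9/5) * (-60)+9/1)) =1633649/1056 - 288291 * sqrt(5)/44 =-13103.85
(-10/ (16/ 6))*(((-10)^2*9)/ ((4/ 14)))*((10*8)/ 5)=-189000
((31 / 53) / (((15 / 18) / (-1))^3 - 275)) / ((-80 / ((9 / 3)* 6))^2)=-67797 / 630965000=-0.00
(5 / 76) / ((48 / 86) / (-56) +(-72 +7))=-1505 / 1487168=-0.00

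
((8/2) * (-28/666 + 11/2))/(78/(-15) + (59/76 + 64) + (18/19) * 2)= 2762600/7778547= 0.36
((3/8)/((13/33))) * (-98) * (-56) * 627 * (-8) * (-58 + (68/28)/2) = 19344429720/13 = 1488033055.38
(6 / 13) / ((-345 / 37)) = -74 / 1495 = -0.05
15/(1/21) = 315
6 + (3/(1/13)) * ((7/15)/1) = 121/5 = 24.20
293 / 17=17.24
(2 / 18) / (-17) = -1 / 153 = -0.01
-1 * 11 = -11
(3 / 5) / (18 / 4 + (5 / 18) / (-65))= 351 / 2630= 0.13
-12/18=-2/3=-0.67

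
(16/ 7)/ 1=16/ 7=2.29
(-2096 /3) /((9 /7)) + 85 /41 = -599257 /1107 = -541.33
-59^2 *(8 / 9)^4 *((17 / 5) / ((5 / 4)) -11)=327938048 / 18225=17993.86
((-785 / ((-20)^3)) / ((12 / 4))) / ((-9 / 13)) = -2041 / 43200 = -0.05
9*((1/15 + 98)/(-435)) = -1471/725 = -2.03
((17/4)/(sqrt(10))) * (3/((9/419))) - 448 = -448 + 7123 * sqrt(10)/120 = -260.29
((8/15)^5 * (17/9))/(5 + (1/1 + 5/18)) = 1114112/85809375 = 0.01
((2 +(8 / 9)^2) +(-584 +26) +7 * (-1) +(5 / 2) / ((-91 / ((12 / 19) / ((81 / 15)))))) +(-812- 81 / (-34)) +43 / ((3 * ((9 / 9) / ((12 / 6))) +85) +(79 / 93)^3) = -1371.34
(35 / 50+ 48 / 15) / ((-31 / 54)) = -1053 / 155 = -6.79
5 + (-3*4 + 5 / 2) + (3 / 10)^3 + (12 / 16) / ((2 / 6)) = -2.22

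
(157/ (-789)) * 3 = -157/ 263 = -0.60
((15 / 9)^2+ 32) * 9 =313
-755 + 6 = -749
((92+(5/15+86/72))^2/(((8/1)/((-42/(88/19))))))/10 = -1507779637/1520640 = -991.54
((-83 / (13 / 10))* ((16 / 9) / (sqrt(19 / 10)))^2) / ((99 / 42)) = -29747200 / 660231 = -45.06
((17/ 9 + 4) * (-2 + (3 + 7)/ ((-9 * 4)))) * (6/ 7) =-2173/ 189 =-11.50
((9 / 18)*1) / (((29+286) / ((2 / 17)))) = 1 / 5355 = 0.00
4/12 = 1/3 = 0.33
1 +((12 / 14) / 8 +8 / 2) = 143 / 28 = 5.11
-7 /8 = -0.88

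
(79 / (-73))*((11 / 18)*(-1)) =869 / 1314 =0.66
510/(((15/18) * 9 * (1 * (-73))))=-68/73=-0.93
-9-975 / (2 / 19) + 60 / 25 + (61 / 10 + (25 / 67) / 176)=-109229271 / 11792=-9263.00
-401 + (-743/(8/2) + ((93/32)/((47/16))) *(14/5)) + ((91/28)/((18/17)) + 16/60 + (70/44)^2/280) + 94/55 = -948196679/1637856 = -578.93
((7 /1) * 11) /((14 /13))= 143 /2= 71.50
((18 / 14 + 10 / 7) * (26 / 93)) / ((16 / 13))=3211 / 5208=0.62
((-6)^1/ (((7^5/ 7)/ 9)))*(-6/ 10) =162/ 12005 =0.01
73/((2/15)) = 547.50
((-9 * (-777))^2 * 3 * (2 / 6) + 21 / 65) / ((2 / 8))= 12714532824 / 65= 195608197.29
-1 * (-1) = 1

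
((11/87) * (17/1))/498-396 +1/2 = -8567623/21663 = -395.50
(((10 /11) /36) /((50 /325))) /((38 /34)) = 1105 /7524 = 0.15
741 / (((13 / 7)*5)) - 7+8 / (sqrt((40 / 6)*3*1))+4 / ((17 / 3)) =4*sqrt(5) / 5+6248 / 85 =75.29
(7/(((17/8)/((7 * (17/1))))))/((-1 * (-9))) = 43.56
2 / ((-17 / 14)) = -28 / 17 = -1.65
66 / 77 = 6 / 7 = 0.86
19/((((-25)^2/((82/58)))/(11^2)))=94259/18125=5.20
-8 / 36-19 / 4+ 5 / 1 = 1 / 36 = 0.03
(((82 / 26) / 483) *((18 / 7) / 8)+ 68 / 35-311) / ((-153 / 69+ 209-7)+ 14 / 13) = -90559309 / 58855860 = -1.54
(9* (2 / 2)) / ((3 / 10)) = 30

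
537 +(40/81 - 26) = 41431/81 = 511.49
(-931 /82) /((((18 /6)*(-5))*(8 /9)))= 2793 /3280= 0.85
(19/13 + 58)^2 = 3535.67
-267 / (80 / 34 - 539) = 1513 / 3041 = 0.50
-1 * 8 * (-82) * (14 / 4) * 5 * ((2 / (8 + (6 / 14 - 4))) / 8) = 648.06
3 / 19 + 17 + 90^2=154226 / 19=8117.16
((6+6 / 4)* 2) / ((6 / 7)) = 17.50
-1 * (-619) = 619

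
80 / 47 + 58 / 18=2083 / 423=4.92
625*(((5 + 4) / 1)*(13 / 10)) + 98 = 7410.50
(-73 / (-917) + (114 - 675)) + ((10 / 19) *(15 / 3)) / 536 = -2619118563 / 4669364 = -560.92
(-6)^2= 36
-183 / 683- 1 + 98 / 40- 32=-420973 / 13660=-30.82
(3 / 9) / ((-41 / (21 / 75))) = -7 / 3075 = -0.00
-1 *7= -7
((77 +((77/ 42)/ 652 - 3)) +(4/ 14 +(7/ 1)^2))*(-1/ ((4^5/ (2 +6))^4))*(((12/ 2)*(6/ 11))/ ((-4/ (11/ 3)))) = 3376133/ 2450278842368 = 0.00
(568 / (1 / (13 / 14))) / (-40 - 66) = -1846 / 371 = -4.98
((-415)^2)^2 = 29661450625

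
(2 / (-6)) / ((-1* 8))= 1 / 24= 0.04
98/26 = 49/13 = 3.77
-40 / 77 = -0.52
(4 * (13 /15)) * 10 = 104 /3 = 34.67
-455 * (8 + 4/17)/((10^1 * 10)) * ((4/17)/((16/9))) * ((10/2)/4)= -28665/4624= -6.20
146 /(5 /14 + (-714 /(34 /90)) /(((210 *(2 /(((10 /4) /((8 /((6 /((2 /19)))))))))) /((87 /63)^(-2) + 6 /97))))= -2667894208 /852135805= -3.13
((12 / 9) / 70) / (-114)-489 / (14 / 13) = -5435237 / 11970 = -454.07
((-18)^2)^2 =104976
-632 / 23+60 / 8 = -919 / 46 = -19.98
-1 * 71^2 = -5041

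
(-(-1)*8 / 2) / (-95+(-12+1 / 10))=-40 / 1069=-0.04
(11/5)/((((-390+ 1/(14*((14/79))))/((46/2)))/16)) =-793408/381805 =-2.08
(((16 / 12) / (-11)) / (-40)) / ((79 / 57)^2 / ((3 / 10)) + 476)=3249 / 517218020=0.00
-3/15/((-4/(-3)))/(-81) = 0.00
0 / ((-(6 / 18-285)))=0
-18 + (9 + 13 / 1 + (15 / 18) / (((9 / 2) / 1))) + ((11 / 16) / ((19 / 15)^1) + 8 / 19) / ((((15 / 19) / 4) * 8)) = 20717 / 4320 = 4.80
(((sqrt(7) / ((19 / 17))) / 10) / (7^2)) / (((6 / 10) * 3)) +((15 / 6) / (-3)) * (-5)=4.17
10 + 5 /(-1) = 5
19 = 19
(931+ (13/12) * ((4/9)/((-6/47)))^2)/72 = 1032407/78732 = 13.11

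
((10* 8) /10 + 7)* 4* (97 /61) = 5820 /61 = 95.41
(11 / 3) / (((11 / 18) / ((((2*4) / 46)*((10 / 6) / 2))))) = 20 / 23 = 0.87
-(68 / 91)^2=-4624 / 8281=-0.56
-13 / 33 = -0.39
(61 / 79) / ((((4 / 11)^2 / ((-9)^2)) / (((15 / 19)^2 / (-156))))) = -44839575 / 23727808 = -1.89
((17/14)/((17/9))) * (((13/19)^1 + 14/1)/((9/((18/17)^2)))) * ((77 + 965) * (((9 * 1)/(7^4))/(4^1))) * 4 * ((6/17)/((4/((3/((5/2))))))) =3814801596/7844415145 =0.49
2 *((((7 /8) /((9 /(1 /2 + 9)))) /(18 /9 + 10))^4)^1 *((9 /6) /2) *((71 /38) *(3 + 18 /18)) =1169260589 /2972033482752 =0.00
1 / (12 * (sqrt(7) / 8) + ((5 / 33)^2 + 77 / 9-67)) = -3421396 / 198960661-87846 * sqrt(7) / 198960661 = -0.02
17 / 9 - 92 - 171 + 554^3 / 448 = 191153797 / 504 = 379273.41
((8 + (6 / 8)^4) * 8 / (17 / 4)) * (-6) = -6387 / 68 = -93.93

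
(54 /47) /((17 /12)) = 648 /799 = 0.81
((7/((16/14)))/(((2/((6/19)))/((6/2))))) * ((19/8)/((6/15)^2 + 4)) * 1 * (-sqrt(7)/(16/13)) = -3.56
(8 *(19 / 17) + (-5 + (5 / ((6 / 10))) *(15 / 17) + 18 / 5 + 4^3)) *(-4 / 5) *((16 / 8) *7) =-375536 / 425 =-883.61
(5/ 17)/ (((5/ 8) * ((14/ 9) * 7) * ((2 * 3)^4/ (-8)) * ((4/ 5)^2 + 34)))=-25/ 3246201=-0.00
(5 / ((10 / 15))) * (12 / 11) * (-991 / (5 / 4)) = -71352 / 11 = -6486.55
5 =5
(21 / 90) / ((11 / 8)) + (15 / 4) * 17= 42187 / 660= 63.92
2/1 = 2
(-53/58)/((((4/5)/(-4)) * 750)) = 53/8700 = 0.01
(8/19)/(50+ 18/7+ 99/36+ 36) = 224/48583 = 0.00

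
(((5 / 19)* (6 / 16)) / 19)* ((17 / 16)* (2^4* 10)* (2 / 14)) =1275 / 10108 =0.13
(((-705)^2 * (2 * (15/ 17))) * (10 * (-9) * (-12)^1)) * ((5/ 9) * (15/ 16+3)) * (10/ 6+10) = 410977546875/ 17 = 24175149816.18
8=8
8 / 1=8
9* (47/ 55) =423/ 55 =7.69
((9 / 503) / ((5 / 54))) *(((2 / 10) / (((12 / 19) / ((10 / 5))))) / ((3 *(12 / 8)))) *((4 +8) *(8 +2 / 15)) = 166896 / 62875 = 2.65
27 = 27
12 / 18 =2 / 3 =0.67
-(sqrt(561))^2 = -561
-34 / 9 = -3.78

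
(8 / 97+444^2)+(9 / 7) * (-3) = 197132.23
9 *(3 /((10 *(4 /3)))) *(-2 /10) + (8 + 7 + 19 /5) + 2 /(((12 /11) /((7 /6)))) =36961 /1800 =20.53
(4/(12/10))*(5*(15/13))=250/13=19.23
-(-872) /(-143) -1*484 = -70084 /143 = -490.10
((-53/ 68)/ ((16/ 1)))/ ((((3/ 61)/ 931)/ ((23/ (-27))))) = 69228229/ 88128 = 785.54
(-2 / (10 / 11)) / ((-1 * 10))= 0.22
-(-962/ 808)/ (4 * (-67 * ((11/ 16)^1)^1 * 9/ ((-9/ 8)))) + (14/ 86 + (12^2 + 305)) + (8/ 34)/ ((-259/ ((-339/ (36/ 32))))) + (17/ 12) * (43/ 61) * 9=9458350989656885/ 20632273179672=458.43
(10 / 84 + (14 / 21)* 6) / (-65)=-173 / 2730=-0.06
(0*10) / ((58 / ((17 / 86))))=0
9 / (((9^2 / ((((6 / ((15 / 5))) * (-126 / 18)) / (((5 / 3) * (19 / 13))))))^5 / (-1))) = 199690286432 / 12336567456178125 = 0.00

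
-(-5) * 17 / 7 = 85 / 7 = 12.14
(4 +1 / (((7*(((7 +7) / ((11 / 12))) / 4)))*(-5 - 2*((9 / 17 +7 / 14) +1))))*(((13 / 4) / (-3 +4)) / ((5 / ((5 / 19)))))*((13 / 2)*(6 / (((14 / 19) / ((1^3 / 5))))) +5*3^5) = 6114353167 / 7299040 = 837.69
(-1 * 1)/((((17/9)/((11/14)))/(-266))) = 1881/17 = 110.65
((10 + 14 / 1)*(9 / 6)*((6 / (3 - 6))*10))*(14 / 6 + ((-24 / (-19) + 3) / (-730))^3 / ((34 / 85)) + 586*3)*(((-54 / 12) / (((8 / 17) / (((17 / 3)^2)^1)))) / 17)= 4886800834746154359 / 213461408240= 22893134.99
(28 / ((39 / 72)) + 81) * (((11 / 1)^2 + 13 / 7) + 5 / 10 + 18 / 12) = 1507650 / 91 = 16567.58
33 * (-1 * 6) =-198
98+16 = 114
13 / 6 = 2.17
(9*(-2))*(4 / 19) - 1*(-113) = 2075 / 19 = 109.21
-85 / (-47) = 85 / 47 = 1.81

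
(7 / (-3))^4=2401 / 81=29.64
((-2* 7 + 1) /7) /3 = -0.62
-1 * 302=-302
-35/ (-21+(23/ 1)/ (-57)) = 399/ 244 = 1.64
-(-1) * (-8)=-8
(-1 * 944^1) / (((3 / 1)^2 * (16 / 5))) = -32.78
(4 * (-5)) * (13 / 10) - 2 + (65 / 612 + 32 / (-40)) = -87803 / 3060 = -28.69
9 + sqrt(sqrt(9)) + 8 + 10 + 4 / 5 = sqrt(3) + 139 / 5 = 29.53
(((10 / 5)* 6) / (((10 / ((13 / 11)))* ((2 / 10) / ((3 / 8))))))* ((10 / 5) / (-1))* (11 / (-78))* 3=9 / 4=2.25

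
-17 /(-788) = 17 /788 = 0.02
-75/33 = -25/11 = -2.27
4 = 4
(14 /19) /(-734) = -7 /6973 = -0.00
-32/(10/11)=-176/5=-35.20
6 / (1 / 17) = 102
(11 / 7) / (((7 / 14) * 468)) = 11 / 1638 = 0.01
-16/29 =-0.55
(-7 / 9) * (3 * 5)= -35 / 3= -11.67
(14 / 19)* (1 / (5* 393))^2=14 / 73363275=0.00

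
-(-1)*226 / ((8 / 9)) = 1017 / 4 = 254.25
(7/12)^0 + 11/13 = 24/13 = 1.85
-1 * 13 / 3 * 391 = -1694.33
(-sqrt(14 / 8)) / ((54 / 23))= -23 * sqrt(7) / 108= -0.56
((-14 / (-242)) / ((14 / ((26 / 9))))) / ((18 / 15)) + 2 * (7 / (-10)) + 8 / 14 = -187211 / 228690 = -0.82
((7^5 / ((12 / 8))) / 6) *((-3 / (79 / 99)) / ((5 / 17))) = -9428727 / 395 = -23870.19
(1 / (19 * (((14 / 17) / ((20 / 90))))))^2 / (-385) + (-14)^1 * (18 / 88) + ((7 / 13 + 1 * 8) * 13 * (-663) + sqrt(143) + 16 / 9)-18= -81213485528333 / 1103262930 + sqrt(143)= -73600.13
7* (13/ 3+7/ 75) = 2324/ 75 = 30.99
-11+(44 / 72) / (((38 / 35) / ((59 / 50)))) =-70697 / 6840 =-10.34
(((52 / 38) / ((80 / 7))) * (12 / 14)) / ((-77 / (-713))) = 27807 / 29260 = 0.95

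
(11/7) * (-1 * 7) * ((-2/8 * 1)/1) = 11/4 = 2.75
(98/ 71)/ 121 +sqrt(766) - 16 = -137358/ 8591 +sqrt(766) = 11.69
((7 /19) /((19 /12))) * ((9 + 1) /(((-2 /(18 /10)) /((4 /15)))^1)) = -1008 /1805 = -0.56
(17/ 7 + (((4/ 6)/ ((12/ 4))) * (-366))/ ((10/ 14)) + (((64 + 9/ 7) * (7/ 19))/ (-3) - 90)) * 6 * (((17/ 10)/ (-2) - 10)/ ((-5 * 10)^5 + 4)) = -1619223/ 37109374525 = -0.00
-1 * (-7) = 7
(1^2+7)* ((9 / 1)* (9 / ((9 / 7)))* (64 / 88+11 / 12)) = 9114 / 11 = 828.55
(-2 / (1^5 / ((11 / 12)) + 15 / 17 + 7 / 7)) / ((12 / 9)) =-561 / 1112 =-0.50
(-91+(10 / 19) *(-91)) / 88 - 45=-77879 / 1672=-46.58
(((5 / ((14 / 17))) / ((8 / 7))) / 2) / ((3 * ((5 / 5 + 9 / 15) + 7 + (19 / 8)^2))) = 850 / 13671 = 0.06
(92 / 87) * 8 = 736 / 87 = 8.46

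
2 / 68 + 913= 913.03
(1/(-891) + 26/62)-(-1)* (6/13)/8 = 683567/1436292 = 0.48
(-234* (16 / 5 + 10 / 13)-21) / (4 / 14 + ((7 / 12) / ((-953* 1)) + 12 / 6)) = -380166948 / 914635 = -415.65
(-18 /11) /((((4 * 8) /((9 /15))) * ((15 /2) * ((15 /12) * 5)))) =-9 /13750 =-0.00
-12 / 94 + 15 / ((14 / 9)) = 6261 / 658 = 9.52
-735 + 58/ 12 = -4381/ 6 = -730.17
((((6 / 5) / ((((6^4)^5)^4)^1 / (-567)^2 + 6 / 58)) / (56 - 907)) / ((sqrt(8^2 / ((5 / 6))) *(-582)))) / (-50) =-1421 *sqrt(30) / 782367013463669180085557465718382141710395730068465210132722999404000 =-0.00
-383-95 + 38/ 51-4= -24544/ 51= -481.25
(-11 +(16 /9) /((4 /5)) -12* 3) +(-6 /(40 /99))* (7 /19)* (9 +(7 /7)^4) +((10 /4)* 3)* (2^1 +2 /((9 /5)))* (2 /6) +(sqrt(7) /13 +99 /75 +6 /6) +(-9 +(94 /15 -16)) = -308153 /2850 +sqrt(7) /13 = -107.92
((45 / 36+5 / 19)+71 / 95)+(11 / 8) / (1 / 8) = 5039 / 380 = 13.26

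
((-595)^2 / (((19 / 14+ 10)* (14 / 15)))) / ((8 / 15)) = 26551875 / 424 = 62622.35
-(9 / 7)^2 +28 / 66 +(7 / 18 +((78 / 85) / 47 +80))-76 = 3.18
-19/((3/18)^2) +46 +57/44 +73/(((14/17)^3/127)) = 481814363/30184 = 15962.57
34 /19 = 1.79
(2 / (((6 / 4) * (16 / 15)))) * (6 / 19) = 15 / 38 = 0.39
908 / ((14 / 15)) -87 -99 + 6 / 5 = 27582 / 35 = 788.06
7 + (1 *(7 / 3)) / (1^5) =28 / 3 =9.33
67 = 67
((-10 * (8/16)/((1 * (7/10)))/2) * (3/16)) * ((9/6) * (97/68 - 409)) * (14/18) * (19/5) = 2632925/2176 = 1209.98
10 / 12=5 / 6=0.83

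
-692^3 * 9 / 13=-2982364992 / 13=-229412691.69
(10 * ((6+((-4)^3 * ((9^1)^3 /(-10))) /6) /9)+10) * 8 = 21136 /3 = 7045.33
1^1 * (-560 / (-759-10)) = 560 / 769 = 0.73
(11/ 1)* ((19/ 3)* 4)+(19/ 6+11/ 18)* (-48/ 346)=144356/ 519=278.14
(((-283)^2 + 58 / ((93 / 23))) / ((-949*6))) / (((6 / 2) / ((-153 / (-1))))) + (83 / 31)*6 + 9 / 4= -18986249 / 27156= -699.15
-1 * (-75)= 75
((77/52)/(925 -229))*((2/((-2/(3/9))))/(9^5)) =-77/6411304224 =-0.00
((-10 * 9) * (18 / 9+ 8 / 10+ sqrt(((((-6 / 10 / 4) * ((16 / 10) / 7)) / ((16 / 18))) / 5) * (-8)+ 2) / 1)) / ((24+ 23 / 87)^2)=-1907388 / 4456321- 272484 * sqrt(15785) / 155971235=-0.65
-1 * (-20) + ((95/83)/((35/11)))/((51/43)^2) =30610061/1511181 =20.26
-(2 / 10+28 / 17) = -157 / 85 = -1.85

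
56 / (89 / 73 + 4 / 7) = 28616 / 915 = 31.27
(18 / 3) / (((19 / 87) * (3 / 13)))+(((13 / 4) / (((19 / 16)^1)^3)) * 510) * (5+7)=11996.80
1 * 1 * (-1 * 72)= -72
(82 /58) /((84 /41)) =1681 /2436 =0.69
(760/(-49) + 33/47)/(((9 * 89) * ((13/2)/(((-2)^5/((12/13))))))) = 545648/5534109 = 0.10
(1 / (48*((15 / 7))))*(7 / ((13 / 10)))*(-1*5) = -245 / 936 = -0.26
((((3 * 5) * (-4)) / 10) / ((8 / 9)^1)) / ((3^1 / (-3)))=27 / 4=6.75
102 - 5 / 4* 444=-453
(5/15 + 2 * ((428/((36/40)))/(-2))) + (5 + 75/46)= -193997/414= -468.59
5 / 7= 0.71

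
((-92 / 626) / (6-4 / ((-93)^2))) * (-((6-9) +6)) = 596781 / 8120785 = 0.07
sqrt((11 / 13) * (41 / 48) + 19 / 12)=sqrt(56121) / 156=1.52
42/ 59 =0.71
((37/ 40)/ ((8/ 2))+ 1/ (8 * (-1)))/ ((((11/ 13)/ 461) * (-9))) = -101881/ 15840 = -6.43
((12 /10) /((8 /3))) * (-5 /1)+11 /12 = -4 /3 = -1.33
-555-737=-1292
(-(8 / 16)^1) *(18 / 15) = -3 / 5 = -0.60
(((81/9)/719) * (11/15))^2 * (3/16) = 3267/206784400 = 0.00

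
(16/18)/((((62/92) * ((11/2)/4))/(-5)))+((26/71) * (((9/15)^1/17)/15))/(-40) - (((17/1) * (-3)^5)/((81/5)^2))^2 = -37891019289157/150023461500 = -252.57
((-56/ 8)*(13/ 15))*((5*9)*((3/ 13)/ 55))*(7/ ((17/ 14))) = -6174/ 935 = -6.60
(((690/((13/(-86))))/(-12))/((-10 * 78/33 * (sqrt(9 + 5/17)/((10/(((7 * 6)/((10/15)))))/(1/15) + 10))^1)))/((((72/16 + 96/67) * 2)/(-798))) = 13848967 * sqrt(2686)/163293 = 4395.44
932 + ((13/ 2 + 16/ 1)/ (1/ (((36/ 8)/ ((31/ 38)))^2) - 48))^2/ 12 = 29337050133202163/ 31476902343184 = 932.02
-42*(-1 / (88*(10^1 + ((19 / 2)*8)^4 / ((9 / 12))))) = 63 / 5871744296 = 0.00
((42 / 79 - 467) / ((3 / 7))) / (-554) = 257957 / 131298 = 1.96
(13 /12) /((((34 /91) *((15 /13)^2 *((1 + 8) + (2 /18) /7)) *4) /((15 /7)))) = 199927 /1544960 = 0.13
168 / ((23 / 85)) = 14280 / 23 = 620.87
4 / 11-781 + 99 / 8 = -67607 / 88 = -768.26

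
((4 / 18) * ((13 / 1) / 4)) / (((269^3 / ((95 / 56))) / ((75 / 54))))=30875 / 353174937696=0.00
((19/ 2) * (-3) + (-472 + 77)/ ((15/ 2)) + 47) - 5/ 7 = -1465/ 42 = -34.88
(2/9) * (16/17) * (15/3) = 160/153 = 1.05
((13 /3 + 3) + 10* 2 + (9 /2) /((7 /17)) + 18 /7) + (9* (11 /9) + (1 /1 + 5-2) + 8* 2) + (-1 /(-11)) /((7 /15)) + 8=36973 /462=80.03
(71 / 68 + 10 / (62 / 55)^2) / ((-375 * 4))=-582481 / 98022000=-0.01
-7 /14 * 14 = -7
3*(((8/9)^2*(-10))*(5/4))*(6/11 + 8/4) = -22400/297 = -75.42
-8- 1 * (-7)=-1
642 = 642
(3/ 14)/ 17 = 3/ 238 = 0.01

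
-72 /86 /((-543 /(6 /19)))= 72 /147877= 0.00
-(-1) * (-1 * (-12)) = 12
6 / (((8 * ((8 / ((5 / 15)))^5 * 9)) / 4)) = 1 / 23887872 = 0.00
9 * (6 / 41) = 54 / 41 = 1.32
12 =12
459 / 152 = 3.02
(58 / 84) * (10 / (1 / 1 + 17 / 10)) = 2.56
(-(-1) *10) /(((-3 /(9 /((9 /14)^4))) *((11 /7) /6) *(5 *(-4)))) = 268912 /8019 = 33.53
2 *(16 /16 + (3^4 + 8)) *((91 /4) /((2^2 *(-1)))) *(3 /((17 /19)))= -233415 /68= -3432.57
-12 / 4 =-3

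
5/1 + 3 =8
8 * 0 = 0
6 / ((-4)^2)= 3 / 8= 0.38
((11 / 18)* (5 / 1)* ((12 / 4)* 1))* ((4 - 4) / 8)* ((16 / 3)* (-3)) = 0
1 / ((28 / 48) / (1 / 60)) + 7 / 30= 11 / 42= 0.26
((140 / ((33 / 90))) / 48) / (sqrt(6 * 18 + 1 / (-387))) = 105 * sqrt(1797185) / 183898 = 0.77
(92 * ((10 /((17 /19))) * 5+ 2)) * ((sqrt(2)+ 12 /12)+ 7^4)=90528 * sqrt(2) /17+ 217448256 /17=12798604.82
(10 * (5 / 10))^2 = 25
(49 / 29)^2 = 2401 / 841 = 2.85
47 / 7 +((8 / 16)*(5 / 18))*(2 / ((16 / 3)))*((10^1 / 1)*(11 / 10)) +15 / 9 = 6017 / 672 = 8.95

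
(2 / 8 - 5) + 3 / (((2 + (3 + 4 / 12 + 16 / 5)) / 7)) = -293 / 128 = -2.29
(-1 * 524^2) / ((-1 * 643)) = 274576 / 643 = 427.02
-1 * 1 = -1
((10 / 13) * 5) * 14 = 700 / 13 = 53.85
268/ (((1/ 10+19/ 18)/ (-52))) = -12060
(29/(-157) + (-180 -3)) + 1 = -28603/157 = -182.18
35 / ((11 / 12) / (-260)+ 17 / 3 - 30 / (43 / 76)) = -4695600 / 6353833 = -0.74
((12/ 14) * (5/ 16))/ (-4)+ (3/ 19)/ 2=51/ 4256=0.01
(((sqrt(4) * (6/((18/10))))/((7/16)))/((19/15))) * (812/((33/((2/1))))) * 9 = 1113600/209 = 5328.23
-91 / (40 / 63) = -5733 / 40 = -143.32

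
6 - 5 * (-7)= 41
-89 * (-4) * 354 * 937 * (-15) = -1771267320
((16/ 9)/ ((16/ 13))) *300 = 433.33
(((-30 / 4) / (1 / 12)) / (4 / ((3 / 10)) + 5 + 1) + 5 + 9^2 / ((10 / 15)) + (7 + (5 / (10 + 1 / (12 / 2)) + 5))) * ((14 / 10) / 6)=31.35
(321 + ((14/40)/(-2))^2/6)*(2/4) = 3081649/19200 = 160.50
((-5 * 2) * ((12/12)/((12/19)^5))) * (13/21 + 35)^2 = -432933529655/3429216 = -126248.54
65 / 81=0.80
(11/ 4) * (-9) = -99/ 4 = -24.75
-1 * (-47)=47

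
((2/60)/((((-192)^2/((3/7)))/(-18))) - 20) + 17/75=-42520591/2150400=-19.77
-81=-81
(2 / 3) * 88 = 176 / 3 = 58.67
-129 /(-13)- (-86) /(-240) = 14921 /1560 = 9.56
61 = 61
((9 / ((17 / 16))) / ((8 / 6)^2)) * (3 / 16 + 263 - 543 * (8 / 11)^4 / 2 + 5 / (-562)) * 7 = 6244.44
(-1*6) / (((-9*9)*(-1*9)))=-2 / 243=-0.01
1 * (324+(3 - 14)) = 313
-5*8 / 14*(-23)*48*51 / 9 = 125120 / 7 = 17874.29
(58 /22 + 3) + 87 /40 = 3437 /440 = 7.81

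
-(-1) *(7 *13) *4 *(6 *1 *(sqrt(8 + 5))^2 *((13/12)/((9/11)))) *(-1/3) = -338338/27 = -12531.04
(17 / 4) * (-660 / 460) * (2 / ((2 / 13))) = -7293 / 92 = -79.27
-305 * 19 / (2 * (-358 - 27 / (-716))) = 2074610 / 256301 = 8.09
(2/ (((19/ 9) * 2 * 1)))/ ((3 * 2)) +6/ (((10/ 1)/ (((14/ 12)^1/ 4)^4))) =875059/ 10506240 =0.08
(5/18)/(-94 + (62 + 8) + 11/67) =-335/28746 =-0.01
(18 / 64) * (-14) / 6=-21 / 32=-0.66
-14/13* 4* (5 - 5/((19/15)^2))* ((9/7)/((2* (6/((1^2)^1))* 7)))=-4080/32851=-0.12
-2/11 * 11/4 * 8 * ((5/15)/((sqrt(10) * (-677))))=2 * sqrt(10)/10155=0.00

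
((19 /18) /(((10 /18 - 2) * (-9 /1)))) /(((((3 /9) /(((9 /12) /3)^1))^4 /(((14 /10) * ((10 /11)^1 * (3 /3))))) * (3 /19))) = 7581 /36608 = 0.21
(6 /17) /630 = 1 /1785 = 0.00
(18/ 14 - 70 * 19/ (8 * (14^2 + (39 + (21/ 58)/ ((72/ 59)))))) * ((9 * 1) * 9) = 107556417/ 2292731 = 46.91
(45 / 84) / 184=15 / 5152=0.00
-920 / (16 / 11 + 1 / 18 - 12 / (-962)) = -87618960 / 145007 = -604.24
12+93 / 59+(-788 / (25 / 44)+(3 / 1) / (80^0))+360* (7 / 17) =-1222.07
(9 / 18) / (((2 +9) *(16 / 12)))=3 / 88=0.03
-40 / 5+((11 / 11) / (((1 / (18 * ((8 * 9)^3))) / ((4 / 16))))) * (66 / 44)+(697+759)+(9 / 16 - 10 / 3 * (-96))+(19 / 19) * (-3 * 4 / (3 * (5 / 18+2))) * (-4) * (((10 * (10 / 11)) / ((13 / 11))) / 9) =21500781373 / 8528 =2521198.57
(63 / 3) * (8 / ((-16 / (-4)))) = 42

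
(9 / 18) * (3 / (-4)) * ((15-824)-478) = 3861 / 8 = 482.62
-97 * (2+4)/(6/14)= -1358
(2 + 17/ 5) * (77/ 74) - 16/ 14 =11593/ 2590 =4.48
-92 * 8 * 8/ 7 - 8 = -5944/ 7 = -849.14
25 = 25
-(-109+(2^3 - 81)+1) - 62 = 119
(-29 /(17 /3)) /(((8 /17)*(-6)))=29 /16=1.81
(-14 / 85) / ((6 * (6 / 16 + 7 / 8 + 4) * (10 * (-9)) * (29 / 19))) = 38 / 998325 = 0.00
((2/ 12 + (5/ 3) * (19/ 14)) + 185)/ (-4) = -328/ 7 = -46.86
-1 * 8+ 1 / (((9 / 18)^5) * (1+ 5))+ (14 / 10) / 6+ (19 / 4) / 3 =-17 / 20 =-0.85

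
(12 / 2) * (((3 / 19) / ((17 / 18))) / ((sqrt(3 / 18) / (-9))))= -2916 * sqrt(6) / 323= -22.11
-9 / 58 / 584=-9 / 33872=-0.00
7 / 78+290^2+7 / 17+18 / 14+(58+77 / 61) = 47652154559 / 566202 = 84161.05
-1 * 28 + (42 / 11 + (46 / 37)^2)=-340878 / 15059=-22.64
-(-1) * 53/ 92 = 53/ 92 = 0.58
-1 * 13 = -13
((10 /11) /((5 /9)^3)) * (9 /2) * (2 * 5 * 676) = 8870472 /55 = 161281.31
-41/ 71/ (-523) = 41/ 37133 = 0.00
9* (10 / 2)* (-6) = -270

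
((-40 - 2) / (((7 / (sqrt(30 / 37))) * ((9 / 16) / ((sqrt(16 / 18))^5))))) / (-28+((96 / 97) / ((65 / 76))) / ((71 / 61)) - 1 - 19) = 229199360 * sqrt(555) / 35473513977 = 0.15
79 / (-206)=-79 / 206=-0.38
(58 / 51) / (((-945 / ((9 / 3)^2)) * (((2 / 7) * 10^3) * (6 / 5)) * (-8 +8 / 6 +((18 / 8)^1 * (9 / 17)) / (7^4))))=69629 / 14693026500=0.00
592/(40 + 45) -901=-75993/85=-894.04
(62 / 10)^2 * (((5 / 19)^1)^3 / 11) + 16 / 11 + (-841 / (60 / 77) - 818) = -8582014873 / 4526940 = -1895.77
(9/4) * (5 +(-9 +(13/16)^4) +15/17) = -26890839/4456448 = -6.03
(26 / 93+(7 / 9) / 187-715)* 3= -37288892 / 17391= -2144.15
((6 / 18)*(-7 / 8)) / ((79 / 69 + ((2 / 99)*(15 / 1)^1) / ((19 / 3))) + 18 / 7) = -235543 / 3039880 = -0.08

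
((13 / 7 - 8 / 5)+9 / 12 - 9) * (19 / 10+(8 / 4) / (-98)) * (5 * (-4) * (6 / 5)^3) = 111304692 / 214375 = 519.21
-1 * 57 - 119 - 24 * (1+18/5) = -1432/5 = -286.40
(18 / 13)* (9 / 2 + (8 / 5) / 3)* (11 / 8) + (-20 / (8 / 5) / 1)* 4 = -21017 / 520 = -40.42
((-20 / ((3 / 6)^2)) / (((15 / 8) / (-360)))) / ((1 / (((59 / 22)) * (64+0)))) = 28999680 / 11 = 2636334.55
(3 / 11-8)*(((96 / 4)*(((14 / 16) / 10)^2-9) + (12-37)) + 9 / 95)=62202439 / 33440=1860.12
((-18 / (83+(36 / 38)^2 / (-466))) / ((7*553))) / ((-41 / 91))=19682442 / 158285133041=0.00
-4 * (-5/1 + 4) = 4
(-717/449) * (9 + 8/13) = -15.35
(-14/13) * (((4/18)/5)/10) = -0.00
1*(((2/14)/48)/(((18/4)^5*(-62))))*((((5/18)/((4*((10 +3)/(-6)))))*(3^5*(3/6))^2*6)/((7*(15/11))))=11/1421784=0.00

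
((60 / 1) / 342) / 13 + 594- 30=417934 / 741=564.01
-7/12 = -0.58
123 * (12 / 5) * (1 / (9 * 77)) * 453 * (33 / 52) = 55719 / 455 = 122.46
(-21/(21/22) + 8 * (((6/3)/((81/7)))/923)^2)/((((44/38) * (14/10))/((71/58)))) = -5841033872125/351587810574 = -16.61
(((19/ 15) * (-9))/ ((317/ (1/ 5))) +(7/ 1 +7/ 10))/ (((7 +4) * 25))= 121931/ 4358750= 0.03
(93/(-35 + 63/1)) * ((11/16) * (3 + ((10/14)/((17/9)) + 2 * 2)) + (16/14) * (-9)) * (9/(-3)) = 197811/3808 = 51.95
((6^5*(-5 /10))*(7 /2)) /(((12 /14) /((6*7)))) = -666792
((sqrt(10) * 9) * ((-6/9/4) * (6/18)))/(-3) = sqrt(10)/6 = 0.53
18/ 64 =9/ 32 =0.28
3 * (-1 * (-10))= 30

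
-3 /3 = -1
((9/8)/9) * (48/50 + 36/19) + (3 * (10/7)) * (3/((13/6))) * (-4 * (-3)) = 6186849/86450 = 71.57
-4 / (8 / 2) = -1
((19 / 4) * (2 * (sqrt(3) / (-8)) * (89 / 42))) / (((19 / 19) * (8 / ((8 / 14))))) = -1691 * sqrt(3) / 9408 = -0.31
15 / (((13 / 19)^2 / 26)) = 10830 / 13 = 833.08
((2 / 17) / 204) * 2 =1 / 867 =0.00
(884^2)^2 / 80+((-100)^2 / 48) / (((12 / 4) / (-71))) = 7633413568.64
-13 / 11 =-1.18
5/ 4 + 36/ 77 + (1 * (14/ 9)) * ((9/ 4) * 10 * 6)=65209/ 308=211.72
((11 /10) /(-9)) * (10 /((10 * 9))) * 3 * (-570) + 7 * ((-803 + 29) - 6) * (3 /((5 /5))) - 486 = -151585 /9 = -16842.78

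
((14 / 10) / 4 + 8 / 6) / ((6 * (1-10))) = -101 / 3240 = -0.03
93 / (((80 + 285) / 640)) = 11904 / 73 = 163.07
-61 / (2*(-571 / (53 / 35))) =3233 / 39970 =0.08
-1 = -1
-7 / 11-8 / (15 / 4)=-457 / 165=-2.77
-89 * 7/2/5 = -623/10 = -62.30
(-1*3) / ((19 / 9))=-27 / 19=-1.42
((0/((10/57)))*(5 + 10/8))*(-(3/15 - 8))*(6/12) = 0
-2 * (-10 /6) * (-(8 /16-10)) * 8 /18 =380 /27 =14.07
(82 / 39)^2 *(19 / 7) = 127756 / 10647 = 12.00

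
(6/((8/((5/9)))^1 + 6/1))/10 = 0.03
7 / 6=1.17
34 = 34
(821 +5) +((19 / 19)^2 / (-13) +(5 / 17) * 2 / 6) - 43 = 519143 / 663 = 783.02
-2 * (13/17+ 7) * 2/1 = -528/17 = -31.06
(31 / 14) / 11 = 31 / 154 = 0.20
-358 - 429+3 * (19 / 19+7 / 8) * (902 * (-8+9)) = 17147 / 4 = 4286.75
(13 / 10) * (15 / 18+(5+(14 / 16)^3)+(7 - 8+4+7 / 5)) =1088581 / 76800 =14.17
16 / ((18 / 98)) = 784 / 9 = 87.11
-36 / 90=-0.40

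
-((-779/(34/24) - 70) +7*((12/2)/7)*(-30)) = 13598/17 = 799.88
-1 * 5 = -5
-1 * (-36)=36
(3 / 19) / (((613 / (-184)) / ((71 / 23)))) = -1704 / 11647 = -0.15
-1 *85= -85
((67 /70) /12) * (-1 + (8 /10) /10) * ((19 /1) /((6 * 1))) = -29279 /126000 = -0.23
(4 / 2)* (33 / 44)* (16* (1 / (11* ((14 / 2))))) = 24 / 77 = 0.31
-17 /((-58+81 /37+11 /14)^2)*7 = -31930556 /812421009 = -0.04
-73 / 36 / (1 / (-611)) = 44603 / 36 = 1238.97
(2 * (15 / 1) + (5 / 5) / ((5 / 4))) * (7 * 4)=4312 / 5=862.40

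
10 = 10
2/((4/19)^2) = 361/8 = 45.12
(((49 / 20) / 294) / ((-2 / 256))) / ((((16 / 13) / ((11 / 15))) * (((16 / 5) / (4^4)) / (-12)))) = 9152 / 15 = 610.13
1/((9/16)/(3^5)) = 432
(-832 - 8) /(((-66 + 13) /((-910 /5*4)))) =-611520 /53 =-11538.11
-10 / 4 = -5 / 2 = -2.50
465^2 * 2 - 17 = 432433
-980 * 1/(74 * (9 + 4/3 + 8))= -294/407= -0.72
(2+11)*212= 2756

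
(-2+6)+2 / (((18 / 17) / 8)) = 172 / 9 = 19.11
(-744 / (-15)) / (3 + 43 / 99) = 6138 / 425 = 14.44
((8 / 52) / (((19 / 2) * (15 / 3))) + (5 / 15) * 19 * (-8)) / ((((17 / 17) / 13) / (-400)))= 15016640 / 57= 263449.82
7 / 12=0.58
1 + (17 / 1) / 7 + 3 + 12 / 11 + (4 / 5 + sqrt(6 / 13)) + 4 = sqrt(78) / 13 + 4743 / 385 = 13.00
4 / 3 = 1.33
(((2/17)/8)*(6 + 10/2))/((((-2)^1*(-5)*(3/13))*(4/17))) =143/480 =0.30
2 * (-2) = -4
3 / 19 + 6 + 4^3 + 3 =1390 / 19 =73.16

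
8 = 8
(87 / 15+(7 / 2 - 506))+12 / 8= -2476 / 5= -495.20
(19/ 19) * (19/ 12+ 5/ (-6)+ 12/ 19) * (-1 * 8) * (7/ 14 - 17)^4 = -124521705/ 152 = -819221.74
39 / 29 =1.34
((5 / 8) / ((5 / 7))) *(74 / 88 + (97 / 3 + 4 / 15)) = 51499 / 1760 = 29.26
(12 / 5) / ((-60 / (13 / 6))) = -13 / 150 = -0.09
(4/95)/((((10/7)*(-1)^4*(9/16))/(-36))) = -896/475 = -1.89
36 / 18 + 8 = 10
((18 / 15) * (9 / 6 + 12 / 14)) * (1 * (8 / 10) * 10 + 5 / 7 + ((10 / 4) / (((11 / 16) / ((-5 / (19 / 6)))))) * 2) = -36459 / 4655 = -7.83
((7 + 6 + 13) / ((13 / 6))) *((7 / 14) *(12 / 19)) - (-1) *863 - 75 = 15044 / 19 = 791.79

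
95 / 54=1.76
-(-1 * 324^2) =104976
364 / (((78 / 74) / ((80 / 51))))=82880 / 153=541.70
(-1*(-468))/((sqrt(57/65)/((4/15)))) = 208*sqrt(3705)/95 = 133.27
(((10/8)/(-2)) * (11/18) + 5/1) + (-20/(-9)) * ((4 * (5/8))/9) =6785/1296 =5.24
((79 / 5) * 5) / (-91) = -0.87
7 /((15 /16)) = 112 /15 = 7.47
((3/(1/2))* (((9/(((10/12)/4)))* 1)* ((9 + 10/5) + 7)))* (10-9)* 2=46656/5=9331.20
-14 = -14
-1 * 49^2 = -2401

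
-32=-32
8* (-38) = -304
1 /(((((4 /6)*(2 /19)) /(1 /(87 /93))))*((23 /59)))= 39.08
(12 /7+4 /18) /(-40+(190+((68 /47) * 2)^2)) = 134749 /11020149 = 0.01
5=5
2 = 2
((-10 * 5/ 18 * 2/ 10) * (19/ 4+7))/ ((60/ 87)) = -1363/ 144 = -9.47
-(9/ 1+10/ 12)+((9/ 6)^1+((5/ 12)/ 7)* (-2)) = -355/ 42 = -8.45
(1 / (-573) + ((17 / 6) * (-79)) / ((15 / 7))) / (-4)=1795621 / 68760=26.11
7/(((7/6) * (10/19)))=57/5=11.40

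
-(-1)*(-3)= -3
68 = 68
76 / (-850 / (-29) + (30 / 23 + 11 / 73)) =3700516 / 1497997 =2.47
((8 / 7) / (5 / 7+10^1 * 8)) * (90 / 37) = 144 / 4181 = 0.03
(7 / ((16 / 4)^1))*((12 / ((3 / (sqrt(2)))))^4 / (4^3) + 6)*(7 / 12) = 539 / 24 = 22.46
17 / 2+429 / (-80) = 251 / 80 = 3.14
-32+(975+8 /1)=951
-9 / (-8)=9 / 8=1.12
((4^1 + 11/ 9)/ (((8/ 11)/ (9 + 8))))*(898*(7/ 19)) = 27623827/ 684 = 40385.71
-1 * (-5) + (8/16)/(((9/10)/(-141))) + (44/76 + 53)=-1126/57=-19.75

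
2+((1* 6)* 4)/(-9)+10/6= 1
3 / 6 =1 / 2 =0.50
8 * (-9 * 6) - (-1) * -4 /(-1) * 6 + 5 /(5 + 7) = -4891 /12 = -407.58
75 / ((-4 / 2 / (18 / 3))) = -225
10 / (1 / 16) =160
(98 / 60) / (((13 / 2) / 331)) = 16219 / 195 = 83.17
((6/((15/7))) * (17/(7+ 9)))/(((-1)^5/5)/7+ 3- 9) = -833/1688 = -0.49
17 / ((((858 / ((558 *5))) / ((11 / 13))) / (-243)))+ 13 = -1918718 / 169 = -11353.36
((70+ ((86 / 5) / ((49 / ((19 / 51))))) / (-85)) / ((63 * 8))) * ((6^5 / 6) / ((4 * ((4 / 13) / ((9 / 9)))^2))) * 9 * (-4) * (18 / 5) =-763267319568 / 12390875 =-61599.15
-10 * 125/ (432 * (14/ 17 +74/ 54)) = -10625/ 8056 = -1.32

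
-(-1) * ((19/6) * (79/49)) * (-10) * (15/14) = -37525/686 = -54.70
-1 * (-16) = 16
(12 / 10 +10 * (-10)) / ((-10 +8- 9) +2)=494 / 45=10.98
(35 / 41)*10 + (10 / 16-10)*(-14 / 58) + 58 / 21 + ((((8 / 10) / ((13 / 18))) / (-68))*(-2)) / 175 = 74834969921 / 5518149000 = 13.56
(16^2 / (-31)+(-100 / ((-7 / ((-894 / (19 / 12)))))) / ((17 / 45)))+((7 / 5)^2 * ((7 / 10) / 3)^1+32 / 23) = -25823340444101 / 1209069750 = -21358.02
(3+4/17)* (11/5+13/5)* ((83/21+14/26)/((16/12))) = 52.31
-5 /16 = -0.31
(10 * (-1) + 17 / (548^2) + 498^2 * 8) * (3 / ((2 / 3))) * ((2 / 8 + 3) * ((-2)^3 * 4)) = -69709739896485 / 75076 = -928522296.03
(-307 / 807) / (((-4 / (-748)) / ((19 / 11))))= -99161 / 807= -122.88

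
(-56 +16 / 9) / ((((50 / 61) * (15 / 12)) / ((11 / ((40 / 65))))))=-1064206 / 1125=-945.96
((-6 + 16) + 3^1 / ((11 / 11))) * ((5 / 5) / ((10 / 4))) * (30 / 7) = 156 / 7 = 22.29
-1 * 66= -66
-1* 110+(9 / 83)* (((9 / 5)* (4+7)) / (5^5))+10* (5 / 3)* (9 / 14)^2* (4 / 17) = -117081132797 / 1080296875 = -108.38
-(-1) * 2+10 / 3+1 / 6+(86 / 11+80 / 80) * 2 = 509 / 22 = 23.14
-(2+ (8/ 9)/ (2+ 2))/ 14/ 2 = -5/ 63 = -0.08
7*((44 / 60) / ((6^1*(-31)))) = -77 / 2790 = -0.03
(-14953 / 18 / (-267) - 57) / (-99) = 258989 / 475794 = 0.54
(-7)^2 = 49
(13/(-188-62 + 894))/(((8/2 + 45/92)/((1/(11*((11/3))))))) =39/349811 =0.00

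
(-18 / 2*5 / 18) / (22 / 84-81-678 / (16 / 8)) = 105 / 17629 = 0.01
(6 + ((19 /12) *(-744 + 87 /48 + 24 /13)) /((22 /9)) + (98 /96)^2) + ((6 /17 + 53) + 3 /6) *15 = 335.30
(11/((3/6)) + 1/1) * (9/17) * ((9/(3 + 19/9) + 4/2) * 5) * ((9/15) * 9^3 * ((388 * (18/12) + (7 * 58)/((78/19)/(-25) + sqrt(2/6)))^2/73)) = 51722830624181010052500 * sqrt(3)/53367419361089 + 89673747966359593493832/53367419361089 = 3358984201.69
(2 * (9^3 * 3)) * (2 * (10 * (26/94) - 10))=-2974320/47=-63283.40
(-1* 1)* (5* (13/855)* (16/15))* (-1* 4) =0.32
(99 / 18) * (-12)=-66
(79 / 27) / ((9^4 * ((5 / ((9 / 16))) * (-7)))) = -79 / 11022480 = -0.00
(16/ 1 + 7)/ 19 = 23/ 19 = 1.21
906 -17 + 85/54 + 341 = 1231.57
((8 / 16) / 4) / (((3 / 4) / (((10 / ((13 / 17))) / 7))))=85 / 273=0.31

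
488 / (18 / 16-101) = -3904 / 799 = -4.89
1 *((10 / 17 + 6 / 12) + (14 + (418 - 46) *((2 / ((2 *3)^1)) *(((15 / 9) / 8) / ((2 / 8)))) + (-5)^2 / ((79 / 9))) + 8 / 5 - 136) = -529021 / 40290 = -13.13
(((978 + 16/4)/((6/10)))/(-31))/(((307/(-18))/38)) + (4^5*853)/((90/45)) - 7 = 4157469373/9517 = 436846.63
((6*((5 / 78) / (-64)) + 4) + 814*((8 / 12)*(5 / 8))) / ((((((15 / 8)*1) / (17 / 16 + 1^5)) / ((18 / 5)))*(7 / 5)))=970.65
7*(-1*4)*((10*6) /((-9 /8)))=4480 /3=1493.33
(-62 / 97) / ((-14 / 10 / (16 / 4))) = 1240 / 679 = 1.83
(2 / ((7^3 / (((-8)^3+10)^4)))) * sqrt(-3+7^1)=740594938.96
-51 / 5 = -10.20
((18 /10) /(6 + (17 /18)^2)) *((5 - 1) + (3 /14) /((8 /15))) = 12393 /10780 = 1.15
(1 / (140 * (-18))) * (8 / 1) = -1 / 315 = -0.00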